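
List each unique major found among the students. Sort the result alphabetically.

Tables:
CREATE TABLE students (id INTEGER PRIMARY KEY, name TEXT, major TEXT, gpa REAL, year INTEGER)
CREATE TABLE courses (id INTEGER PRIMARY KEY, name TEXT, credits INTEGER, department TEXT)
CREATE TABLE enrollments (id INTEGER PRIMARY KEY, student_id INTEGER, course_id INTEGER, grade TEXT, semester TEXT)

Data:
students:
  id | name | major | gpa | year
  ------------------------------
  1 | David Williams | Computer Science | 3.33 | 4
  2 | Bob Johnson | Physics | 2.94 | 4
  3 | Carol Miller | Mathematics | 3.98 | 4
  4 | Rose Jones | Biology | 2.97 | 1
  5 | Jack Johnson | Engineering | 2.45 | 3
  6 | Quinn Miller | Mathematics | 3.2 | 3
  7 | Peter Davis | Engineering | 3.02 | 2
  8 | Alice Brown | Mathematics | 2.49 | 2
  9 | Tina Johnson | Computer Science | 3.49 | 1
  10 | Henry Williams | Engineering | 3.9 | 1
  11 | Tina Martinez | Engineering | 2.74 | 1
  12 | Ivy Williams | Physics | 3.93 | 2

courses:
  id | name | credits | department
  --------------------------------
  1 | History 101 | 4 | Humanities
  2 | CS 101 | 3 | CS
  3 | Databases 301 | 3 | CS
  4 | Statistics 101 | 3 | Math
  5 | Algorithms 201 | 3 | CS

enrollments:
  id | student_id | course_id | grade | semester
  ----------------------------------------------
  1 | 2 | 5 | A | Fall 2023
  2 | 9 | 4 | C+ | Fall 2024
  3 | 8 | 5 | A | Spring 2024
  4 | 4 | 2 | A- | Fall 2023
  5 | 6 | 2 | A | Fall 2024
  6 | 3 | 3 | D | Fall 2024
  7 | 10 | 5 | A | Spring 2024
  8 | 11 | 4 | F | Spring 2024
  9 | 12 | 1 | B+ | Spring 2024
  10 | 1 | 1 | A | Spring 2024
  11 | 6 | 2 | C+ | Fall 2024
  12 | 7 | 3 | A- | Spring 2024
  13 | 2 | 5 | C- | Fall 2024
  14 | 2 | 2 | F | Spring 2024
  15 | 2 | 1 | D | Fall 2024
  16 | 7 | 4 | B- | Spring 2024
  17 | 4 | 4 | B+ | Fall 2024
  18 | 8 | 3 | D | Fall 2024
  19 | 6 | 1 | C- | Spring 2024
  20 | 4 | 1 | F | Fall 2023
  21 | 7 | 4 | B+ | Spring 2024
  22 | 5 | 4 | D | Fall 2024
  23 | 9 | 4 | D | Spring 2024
SELECT DISTINCT major FROM students ORDER BY major

Execution result:
major
Biology
Computer Science
Engineering
Mathematics
Physics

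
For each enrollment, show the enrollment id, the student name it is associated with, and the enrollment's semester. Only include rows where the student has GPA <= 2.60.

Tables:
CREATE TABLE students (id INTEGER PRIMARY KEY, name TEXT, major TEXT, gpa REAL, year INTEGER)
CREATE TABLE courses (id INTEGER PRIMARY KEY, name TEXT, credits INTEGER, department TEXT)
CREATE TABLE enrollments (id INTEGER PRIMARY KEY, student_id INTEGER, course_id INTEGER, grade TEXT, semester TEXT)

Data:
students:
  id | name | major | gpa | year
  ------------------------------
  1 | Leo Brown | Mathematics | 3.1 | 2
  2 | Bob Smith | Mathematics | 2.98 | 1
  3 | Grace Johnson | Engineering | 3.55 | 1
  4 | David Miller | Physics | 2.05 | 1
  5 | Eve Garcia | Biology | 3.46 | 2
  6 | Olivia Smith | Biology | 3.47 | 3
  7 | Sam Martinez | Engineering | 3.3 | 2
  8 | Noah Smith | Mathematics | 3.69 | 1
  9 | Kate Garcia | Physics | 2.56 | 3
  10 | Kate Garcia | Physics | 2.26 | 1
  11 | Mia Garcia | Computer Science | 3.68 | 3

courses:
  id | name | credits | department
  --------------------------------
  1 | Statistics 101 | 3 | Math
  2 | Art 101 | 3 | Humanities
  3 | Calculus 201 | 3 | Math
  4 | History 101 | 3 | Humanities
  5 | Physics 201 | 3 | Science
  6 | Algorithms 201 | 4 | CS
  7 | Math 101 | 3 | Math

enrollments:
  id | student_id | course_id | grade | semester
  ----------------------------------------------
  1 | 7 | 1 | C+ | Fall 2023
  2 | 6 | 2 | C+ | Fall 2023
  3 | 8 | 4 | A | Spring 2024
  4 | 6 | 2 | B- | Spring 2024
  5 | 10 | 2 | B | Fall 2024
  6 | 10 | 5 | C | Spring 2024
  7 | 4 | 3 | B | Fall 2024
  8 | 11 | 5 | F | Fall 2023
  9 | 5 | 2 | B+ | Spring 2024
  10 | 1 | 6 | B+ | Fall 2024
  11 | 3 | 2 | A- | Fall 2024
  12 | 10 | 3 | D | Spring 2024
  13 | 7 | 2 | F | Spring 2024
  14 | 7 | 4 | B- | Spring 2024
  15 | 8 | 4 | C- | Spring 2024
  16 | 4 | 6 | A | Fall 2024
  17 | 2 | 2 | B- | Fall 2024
SELECT c.id, p.name AS student, c.semester FROM enrollments c JOIN students p ON c.student_id = p.id WHERE p.gpa <= 2.6

Execution result:
id | student | semester
5 | Kate Garcia | Fall 2024
6 | Kate Garcia | Spring 2024
7 | David Miller | Fall 2024
12 | Kate Garcia | Spring 2024
16 | David Miller | Fall 2024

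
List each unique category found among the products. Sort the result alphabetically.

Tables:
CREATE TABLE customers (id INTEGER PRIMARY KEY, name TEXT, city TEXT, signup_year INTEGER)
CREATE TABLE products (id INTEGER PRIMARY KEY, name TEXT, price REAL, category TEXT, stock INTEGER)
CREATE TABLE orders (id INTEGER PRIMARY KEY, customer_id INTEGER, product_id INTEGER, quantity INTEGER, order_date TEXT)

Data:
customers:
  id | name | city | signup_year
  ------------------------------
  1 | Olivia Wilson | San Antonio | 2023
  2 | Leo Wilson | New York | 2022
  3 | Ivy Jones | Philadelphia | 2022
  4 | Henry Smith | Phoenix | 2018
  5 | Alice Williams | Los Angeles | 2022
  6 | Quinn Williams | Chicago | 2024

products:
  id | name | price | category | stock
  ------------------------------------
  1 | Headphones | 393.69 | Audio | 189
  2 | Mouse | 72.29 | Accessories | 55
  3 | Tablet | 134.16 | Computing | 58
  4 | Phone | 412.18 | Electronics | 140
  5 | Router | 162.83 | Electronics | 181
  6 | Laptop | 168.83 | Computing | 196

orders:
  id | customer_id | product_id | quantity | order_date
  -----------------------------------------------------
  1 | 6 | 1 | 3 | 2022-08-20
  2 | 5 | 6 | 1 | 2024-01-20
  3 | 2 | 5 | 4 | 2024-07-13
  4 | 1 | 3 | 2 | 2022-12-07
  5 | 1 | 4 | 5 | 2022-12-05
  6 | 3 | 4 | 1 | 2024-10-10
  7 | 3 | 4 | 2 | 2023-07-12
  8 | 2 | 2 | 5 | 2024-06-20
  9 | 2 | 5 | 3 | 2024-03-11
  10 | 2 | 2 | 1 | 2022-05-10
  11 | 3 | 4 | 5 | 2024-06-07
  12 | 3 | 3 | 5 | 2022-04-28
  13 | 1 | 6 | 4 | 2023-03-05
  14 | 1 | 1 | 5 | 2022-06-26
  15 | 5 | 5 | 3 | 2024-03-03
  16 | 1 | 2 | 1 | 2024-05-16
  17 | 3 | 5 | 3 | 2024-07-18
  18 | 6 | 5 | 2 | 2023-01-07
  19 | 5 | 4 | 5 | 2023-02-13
SELECT DISTINCT category FROM products ORDER BY category

Execution result:
category
Accessories
Audio
Computing
Electronics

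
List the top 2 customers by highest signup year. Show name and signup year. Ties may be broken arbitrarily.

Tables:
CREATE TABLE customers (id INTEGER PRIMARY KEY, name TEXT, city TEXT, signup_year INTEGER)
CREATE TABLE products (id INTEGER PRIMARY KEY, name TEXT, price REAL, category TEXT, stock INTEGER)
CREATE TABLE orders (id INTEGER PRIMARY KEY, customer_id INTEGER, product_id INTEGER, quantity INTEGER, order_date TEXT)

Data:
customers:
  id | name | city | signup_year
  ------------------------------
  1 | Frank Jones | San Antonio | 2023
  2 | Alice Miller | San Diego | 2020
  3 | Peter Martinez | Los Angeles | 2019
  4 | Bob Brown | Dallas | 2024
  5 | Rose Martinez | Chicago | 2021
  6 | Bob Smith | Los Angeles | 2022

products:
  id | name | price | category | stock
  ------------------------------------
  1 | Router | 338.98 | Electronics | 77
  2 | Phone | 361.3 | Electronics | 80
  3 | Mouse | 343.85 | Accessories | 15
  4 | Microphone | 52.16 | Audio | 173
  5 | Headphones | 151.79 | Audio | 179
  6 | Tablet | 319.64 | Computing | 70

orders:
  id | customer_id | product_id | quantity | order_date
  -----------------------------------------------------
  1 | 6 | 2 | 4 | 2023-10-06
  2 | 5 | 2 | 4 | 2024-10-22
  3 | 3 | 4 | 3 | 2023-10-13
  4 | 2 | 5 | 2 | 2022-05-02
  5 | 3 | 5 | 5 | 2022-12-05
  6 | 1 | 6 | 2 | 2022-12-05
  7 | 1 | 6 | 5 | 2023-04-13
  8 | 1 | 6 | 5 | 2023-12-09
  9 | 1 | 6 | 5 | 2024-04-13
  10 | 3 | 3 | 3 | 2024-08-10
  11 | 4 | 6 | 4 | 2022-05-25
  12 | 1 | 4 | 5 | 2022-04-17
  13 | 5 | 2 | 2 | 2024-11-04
SELECT name, signup_year FROM customers ORDER BY signup_year DESC LIMIT 2

Execution result:
name | signup_year
Bob Brown | 2024
Frank Jones | 2023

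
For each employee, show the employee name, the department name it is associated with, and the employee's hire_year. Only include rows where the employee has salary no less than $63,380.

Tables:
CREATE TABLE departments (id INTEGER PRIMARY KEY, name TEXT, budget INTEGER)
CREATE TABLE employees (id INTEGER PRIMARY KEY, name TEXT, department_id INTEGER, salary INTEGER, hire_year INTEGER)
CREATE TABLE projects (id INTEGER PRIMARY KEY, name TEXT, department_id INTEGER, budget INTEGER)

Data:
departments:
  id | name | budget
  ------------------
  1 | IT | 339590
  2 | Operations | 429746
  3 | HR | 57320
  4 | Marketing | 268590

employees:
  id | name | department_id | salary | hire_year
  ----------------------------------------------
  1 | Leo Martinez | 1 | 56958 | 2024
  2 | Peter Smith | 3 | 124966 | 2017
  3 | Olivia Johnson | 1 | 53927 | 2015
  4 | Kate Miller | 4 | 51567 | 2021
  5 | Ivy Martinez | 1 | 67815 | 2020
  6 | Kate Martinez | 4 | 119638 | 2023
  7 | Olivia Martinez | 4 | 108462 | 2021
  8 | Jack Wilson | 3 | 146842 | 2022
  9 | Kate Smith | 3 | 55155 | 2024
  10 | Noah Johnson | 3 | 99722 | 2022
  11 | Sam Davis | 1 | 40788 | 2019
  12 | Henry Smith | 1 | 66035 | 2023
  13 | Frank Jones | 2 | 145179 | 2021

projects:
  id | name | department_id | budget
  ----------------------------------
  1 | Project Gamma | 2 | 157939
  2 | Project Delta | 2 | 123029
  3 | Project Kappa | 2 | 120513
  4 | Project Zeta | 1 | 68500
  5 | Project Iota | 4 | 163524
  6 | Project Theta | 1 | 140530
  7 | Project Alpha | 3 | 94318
SELECT c.name, p.name AS department, c.hire_year FROM employees c JOIN departments p ON c.department_id = p.id WHERE c.salary >= 63380

Execution result:
name | department | hire_year
Peter Smith | HR | 2017
Ivy Martinez | IT | 2020
Kate Martinez | Marketing | 2023
Olivia Martinez | Marketing | 2021
Jack Wilson | HR | 2022
Noah Johnson | HR | 2022
Henry Smith | IT | 2023
Frank Jones | Operations | 2021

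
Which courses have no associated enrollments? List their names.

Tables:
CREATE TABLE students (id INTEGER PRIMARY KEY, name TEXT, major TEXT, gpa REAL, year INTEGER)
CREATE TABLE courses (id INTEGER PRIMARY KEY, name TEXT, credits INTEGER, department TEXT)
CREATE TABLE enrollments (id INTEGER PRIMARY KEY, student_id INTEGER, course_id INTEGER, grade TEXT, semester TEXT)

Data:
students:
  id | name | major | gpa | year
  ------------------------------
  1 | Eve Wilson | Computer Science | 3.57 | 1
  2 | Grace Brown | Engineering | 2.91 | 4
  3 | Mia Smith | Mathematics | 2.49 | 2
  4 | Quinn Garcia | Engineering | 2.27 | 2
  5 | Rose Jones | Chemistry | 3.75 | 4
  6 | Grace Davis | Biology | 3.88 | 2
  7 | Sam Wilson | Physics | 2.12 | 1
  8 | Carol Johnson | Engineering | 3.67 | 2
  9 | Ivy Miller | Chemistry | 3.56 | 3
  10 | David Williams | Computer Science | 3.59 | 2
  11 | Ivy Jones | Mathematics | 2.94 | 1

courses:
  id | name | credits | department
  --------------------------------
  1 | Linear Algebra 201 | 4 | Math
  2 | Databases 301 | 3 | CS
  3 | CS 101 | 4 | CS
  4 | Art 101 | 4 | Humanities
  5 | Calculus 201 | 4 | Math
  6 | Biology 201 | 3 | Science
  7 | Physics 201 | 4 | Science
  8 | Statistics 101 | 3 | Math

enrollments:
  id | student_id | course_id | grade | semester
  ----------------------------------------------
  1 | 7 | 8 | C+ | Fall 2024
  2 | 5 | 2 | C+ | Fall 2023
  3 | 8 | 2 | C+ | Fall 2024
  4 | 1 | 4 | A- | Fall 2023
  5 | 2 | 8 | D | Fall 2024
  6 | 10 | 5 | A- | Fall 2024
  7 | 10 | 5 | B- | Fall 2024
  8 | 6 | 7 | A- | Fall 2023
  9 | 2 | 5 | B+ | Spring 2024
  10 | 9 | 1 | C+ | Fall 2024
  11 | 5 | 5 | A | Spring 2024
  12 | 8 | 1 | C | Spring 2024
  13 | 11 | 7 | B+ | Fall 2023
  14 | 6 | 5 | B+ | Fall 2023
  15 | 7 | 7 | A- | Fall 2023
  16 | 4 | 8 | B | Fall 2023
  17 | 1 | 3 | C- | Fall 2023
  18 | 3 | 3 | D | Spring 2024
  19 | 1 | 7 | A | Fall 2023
SELECT p.name FROM courses p LEFT JOIN enrollments c ON c.course_id = p.id WHERE c.id IS NULL

Execution result:
Biology 201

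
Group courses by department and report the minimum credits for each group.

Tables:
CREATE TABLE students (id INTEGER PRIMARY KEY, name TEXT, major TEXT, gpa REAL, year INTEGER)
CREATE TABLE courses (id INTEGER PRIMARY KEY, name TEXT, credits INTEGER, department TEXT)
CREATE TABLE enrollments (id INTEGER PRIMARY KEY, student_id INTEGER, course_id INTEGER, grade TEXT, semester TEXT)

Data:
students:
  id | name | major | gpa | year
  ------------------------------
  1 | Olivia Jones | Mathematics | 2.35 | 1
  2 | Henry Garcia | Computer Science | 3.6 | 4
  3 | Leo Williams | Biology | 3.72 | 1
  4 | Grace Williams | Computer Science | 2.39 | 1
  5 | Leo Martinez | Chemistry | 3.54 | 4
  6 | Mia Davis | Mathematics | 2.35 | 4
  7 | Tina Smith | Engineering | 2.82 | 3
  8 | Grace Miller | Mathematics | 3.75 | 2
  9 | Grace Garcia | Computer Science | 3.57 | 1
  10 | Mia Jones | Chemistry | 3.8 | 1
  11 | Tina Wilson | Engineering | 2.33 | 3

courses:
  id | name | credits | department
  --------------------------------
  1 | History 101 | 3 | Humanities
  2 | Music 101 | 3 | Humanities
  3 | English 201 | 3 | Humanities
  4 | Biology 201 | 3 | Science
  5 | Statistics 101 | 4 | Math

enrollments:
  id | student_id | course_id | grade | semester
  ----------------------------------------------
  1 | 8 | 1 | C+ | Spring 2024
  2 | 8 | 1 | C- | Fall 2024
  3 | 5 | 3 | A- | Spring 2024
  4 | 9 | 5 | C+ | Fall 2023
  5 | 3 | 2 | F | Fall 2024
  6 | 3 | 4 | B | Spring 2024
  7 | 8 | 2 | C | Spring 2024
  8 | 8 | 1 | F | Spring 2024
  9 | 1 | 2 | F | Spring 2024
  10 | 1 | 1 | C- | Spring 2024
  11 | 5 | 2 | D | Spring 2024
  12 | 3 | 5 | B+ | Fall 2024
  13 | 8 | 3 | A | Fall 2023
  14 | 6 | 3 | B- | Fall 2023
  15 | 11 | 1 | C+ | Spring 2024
SELECT department, MIN(credits) AS min_credits FROM courses GROUP BY department

Execution result:
department | min_credits
Humanities | 3
Math | 4
Science | 3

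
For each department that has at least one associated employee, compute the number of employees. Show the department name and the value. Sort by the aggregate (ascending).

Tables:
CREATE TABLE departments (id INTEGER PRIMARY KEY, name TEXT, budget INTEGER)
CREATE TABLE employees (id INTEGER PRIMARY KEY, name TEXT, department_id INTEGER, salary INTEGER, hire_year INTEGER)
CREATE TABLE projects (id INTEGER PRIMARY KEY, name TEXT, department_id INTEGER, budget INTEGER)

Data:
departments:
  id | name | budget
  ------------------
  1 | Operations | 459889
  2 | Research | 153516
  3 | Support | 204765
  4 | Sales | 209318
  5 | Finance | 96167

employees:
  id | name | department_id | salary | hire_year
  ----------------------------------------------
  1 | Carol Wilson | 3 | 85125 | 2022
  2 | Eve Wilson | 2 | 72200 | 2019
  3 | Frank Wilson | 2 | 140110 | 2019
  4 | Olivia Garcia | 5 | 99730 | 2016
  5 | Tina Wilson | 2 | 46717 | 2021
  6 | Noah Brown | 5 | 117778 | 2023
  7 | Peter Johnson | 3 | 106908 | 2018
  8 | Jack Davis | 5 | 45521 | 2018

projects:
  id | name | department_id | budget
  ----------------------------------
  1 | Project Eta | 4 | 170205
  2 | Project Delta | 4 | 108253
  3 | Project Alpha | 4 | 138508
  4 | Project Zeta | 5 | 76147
SELECT p.name, COUNT(*) AS n FROM employees c JOIN departments p ON c.department_id = p.id GROUP BY p.id, p.name ORDER BY n ASC

Execution result:
name | n
Support | 2
Research | 3
Finance | 3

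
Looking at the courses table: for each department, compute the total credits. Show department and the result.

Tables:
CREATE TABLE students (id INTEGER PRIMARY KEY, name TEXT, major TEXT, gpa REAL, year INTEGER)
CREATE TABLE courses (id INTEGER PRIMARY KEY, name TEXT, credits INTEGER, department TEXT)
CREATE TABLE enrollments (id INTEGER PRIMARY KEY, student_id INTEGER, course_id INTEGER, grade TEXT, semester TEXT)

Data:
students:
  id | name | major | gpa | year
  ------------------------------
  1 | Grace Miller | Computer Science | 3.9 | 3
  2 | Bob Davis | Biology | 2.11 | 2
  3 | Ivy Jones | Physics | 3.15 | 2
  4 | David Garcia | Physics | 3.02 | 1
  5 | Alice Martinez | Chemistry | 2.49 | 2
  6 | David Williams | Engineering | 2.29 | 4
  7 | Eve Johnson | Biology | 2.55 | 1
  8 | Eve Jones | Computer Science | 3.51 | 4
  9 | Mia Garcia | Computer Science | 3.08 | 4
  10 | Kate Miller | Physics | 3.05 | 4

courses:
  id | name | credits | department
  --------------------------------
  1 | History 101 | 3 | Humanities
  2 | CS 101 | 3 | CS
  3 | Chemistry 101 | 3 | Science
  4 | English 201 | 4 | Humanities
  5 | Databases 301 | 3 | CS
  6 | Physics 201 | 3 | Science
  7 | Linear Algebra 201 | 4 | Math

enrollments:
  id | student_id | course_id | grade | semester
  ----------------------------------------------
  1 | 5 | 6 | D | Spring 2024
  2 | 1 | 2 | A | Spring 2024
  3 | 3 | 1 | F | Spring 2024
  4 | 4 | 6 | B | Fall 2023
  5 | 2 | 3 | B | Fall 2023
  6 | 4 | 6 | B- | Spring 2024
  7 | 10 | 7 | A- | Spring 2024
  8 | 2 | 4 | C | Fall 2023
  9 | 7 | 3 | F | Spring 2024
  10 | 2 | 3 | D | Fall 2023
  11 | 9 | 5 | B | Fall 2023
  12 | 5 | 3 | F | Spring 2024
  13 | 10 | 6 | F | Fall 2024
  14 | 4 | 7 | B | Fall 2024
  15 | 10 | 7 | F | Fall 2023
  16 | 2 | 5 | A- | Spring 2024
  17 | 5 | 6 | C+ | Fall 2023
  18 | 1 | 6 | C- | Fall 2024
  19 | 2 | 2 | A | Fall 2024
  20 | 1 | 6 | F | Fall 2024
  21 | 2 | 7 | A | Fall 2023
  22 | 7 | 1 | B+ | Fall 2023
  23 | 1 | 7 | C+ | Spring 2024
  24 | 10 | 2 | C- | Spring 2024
SELECT department, SUM(credits) AS sum_credits FROM courses GROUP BY department

Execution result:
department | sum_credits
CS | 6
Humanities | 7
Math | 4
Science | 6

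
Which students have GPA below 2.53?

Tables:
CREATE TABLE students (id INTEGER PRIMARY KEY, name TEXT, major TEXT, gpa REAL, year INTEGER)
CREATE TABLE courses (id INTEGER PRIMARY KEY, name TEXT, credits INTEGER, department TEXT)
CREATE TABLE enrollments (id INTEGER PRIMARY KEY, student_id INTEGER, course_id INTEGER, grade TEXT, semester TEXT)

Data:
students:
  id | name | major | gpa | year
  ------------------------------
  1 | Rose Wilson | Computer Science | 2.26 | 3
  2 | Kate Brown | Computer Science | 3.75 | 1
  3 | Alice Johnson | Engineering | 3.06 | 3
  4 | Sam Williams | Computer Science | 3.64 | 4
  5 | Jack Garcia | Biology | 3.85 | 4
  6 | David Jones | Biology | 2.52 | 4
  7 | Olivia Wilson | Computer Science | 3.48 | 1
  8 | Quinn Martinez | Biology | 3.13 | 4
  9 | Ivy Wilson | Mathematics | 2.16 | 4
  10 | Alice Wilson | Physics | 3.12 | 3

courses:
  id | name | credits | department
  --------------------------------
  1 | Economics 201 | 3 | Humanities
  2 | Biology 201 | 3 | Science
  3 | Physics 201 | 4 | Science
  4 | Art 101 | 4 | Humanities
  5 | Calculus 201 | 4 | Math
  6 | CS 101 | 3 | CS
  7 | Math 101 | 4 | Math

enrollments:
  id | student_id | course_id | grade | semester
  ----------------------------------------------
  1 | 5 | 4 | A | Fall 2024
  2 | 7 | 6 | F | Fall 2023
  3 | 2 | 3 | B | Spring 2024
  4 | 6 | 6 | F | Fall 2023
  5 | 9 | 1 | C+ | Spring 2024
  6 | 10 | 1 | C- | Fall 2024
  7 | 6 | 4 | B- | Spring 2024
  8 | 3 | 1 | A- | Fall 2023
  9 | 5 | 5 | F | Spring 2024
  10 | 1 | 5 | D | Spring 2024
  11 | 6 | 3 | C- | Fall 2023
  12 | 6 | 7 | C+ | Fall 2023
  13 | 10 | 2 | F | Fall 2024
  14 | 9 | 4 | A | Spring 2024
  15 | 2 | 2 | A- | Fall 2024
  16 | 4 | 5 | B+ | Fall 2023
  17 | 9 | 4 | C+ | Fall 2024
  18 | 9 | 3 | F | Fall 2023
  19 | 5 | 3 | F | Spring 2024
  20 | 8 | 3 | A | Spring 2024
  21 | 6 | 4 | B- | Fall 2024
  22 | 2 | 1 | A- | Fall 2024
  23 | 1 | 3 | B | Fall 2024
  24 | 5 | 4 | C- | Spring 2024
SELECT name, gpa FROM students WHERE gpa < 2.53

Execution result:
name | gpa
Rose Wilson | 2.26
David Jones | 2.52
Ivy Wilson | 2.16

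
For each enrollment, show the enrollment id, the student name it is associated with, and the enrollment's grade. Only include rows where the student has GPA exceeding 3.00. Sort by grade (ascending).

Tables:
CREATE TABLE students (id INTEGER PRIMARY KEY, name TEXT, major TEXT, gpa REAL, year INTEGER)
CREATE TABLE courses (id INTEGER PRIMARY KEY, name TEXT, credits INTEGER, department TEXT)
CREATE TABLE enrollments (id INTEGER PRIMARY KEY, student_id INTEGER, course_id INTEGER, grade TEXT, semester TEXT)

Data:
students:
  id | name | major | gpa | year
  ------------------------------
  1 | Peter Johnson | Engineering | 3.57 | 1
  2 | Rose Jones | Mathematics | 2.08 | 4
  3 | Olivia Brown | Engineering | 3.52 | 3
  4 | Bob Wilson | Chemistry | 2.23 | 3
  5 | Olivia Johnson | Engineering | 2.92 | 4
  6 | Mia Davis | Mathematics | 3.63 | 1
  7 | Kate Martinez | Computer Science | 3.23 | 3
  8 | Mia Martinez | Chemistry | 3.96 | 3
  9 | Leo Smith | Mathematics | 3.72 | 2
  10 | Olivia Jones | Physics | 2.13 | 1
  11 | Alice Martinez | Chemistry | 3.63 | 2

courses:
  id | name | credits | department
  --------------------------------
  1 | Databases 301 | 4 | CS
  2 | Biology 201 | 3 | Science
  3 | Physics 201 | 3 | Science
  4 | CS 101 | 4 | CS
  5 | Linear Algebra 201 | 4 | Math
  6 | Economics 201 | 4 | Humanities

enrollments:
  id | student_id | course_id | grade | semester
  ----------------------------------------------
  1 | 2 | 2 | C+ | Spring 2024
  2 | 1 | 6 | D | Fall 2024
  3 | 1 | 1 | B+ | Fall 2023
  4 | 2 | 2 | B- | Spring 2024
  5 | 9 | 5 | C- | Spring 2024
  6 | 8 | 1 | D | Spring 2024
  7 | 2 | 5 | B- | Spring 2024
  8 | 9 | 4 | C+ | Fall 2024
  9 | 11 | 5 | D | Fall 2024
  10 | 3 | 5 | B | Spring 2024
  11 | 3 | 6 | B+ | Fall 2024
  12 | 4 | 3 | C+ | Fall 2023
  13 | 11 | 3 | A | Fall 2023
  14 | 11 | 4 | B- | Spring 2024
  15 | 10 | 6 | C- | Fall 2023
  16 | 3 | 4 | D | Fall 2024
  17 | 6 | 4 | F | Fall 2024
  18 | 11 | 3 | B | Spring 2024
SELECT c.id, p.name AS student, c.grade FROM enrollments c JOIN students p ON c.student_id = p.id WHERE p.gpa > 3.0 ORDER BY c.grade ASC

Execution result:
id | student | grade
13 | Alice Martinez | A
10 | Olivia Brown | B
18 | Alice Martinez | B
3 | Peter Johnson | B+
11 | Olivia Brown | B+
14 | Alice Martinez | B-
8 | Leo Smith | C+
5 | Leo Smith | C-
2 | Peter Johnson | D
6 | Mia Martinez | D
9 | Alice Martinez | D
16 | Olivia Brown | D
17 | Mia Davis | F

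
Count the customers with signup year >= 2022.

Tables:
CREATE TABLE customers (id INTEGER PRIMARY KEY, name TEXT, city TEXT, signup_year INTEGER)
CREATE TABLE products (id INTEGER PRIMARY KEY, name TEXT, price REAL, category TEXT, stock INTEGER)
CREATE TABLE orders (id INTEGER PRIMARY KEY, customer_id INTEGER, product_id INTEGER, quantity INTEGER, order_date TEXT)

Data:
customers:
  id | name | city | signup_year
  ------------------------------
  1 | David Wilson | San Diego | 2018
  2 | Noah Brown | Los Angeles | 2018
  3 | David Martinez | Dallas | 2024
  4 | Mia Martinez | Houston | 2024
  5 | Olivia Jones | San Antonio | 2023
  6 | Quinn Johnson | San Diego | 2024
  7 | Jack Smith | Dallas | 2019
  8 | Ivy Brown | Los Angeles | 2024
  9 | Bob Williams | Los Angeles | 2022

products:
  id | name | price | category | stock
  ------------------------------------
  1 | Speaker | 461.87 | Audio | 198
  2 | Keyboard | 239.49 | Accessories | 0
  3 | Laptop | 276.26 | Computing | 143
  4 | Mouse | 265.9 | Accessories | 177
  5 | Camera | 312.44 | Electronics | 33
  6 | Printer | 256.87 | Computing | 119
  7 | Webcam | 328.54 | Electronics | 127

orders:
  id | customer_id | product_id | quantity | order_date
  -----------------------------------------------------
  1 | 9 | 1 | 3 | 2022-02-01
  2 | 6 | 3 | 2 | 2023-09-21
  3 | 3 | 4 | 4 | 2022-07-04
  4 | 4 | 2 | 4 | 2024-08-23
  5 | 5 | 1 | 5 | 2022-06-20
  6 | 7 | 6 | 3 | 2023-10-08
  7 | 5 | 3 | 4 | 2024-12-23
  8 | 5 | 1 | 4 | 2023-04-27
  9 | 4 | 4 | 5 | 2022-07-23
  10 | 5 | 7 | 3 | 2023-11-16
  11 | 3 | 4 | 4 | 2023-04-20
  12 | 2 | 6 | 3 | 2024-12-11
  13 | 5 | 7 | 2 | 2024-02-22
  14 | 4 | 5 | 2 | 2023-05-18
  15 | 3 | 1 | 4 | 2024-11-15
SELECT COUNT(*) FROM customers WHERE signup_year >= 2022

Execution result:
6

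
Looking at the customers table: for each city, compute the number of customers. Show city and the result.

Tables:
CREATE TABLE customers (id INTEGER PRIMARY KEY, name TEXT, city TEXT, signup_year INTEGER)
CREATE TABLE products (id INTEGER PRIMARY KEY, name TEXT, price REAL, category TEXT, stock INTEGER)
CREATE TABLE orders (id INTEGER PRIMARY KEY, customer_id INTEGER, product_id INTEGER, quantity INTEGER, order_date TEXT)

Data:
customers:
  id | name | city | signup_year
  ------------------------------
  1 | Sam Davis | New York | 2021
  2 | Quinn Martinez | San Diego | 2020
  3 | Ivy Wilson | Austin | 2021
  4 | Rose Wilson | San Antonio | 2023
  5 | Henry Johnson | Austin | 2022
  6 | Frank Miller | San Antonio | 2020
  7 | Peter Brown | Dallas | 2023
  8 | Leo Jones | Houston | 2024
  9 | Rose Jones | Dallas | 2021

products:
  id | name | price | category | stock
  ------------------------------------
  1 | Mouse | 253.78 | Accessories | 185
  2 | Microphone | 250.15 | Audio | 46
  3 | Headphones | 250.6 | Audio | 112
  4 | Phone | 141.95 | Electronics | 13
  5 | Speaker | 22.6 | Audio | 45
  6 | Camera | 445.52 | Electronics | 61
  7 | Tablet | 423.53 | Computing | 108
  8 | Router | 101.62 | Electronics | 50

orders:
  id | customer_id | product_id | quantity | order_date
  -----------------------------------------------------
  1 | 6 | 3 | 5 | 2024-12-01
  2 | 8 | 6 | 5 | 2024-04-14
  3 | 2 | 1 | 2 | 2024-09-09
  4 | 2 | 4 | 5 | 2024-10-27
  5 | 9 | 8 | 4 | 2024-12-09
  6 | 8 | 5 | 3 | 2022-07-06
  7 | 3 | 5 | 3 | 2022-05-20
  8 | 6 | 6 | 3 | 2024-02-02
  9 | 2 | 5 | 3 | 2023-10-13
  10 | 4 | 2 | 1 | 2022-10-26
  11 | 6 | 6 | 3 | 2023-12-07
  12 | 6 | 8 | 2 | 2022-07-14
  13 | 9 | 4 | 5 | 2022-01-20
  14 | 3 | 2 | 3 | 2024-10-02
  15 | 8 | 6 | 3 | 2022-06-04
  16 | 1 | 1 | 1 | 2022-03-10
SELECT city, COUNT(*) AS n FROM customers GROUP BY city

Execution result:
city | n
Austin | 2
Dallas | 2
Houston | 1
New York | 1
San Antonio | 2
San Diego | 1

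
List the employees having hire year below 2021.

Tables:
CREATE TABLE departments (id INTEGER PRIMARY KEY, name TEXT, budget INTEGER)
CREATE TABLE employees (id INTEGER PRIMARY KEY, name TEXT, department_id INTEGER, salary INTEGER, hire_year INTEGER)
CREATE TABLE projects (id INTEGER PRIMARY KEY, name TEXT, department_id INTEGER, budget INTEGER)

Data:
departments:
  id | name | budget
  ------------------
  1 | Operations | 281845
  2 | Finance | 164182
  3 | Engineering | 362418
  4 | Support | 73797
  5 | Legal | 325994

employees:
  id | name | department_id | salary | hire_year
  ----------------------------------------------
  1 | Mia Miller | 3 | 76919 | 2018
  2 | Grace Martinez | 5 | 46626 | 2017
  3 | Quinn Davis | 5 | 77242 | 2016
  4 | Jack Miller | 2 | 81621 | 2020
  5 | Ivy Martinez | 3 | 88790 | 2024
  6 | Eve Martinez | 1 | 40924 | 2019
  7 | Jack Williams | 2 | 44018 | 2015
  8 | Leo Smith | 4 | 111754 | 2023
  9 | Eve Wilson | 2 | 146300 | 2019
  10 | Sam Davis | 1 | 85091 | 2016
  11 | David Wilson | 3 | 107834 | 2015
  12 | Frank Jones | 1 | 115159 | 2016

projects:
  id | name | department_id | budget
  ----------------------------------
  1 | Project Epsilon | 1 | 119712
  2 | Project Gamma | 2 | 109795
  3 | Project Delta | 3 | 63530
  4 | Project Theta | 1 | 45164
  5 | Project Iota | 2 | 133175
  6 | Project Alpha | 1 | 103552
SELECT name, hire_year FROM employees WHERE hire_year < 2021

Execution result:
name | hire_year
Mia Miller | 2018
Grace Martinez | 2017
Quinn Davis | 2016
Jack Miller | 2020
Eve Martinez | 2019
Jack Williams | 2015
Eve Wilson | 2019
Sam Davis | 2016
David Wilson | 2015
Frank Jones | 2016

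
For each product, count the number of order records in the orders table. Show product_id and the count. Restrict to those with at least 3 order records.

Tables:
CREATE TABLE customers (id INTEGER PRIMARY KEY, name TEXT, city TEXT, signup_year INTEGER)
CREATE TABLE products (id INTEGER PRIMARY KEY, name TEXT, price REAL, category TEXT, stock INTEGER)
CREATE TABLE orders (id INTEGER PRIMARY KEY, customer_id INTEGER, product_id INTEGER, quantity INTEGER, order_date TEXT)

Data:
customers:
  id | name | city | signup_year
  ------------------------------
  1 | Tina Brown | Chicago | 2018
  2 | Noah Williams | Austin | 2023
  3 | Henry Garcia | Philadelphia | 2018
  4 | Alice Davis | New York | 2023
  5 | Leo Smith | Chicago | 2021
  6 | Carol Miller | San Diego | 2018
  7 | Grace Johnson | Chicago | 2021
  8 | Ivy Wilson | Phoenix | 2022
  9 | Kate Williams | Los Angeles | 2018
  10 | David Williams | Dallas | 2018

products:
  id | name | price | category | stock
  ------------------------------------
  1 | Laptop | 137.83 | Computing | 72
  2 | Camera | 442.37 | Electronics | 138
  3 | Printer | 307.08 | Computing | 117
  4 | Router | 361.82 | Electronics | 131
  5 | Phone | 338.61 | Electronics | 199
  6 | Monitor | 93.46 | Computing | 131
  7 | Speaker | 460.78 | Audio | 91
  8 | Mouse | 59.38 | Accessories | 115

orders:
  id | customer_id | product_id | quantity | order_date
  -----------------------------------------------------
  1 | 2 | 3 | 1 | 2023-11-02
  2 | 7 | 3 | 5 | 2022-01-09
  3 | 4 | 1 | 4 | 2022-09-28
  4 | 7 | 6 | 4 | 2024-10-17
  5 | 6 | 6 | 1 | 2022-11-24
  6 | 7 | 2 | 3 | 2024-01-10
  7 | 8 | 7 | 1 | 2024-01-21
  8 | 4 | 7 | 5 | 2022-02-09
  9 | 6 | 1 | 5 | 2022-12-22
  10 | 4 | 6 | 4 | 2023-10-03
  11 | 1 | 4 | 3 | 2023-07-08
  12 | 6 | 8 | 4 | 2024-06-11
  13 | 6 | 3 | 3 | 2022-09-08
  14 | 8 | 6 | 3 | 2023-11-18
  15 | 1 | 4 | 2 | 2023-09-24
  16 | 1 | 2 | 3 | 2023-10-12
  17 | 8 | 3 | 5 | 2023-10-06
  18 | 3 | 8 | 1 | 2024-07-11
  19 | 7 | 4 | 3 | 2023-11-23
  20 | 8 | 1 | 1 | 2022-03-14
SELECT product_id, COUNT(*) AS order_count FROM orders GROUP BY product_id HAVING COUNT(*) >= 3

Execution result:
product_id | order_count
1 | 3
3 | 4
4 | 3
6 | 4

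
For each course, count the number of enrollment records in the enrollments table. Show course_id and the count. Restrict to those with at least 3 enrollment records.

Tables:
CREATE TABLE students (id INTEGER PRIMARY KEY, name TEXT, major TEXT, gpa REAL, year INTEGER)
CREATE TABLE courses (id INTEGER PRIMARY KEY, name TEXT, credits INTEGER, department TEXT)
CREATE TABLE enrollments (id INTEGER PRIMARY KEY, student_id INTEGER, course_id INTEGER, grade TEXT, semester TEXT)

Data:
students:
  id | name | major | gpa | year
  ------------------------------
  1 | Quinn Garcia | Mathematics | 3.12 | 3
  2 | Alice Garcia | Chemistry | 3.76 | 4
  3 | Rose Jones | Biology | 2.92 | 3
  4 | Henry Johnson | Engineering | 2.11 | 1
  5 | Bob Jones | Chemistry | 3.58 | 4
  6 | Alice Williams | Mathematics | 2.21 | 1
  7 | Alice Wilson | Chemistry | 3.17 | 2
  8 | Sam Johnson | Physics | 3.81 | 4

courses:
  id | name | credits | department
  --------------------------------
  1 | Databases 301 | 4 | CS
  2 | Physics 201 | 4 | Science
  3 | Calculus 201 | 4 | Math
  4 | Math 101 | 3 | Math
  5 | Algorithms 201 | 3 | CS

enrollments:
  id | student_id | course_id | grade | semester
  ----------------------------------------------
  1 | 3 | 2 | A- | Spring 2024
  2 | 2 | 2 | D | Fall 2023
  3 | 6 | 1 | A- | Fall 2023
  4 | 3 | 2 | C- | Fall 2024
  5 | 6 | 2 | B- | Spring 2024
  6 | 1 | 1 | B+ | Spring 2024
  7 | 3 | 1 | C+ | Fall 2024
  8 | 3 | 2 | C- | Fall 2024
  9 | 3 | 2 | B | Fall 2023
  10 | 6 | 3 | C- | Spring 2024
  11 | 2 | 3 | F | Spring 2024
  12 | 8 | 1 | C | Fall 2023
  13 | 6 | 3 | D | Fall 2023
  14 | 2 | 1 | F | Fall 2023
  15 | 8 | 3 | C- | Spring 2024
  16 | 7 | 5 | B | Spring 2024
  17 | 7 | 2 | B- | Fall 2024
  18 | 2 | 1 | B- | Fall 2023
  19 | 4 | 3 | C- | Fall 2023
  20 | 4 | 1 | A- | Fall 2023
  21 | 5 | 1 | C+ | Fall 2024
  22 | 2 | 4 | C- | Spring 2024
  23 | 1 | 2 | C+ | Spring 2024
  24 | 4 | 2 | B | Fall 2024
SELECT course_id, COUNT(*) AS enrollment_count FROM enrollments GROUP BY course_id HAVING COUNT(*) >= 3

Execution result:
course_id | enrollment_count
1 | 8
2 | 9
3 | 5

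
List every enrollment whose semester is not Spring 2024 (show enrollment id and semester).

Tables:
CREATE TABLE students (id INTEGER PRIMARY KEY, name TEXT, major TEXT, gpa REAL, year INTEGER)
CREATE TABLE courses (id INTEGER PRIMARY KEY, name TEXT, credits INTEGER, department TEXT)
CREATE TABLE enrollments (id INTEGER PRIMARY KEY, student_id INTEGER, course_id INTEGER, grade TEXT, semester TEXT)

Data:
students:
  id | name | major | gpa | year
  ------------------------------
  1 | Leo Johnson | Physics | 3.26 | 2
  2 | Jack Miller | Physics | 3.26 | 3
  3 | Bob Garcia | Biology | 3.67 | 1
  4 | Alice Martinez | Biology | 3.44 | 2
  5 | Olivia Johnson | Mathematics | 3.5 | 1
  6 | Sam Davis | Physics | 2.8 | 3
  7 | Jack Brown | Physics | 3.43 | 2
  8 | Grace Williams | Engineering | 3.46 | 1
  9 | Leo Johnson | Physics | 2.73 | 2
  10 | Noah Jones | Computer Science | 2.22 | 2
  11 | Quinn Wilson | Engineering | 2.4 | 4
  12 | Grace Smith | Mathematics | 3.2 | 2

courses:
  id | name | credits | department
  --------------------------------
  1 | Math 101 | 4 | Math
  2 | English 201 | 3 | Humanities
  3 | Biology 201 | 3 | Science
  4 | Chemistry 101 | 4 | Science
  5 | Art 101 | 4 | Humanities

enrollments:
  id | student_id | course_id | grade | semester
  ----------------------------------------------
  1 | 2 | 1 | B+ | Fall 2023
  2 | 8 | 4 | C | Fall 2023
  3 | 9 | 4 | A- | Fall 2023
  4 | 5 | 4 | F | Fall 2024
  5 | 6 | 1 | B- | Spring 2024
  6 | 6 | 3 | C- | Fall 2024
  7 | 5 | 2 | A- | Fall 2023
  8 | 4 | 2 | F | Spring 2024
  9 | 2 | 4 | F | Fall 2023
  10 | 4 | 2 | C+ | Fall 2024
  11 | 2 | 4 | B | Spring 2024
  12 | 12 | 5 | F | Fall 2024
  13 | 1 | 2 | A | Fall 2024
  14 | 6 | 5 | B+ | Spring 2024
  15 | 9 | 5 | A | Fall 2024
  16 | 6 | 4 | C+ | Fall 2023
SELECT id, semester FROM enrollments WHERE semester <> 'Spring 2024'

Execution result:
id | semester
1 | Fall 2023
2 | Fall 2023
3 | Fall 2023
4 | Fall 2024
6 | Fall 2024
7 | Fall 2023
9 | Fall 2023
10 | Fall 2024
12 | Fall 2024
13 | Fall 2024
15 | Fall 2024
16 | Fall 2023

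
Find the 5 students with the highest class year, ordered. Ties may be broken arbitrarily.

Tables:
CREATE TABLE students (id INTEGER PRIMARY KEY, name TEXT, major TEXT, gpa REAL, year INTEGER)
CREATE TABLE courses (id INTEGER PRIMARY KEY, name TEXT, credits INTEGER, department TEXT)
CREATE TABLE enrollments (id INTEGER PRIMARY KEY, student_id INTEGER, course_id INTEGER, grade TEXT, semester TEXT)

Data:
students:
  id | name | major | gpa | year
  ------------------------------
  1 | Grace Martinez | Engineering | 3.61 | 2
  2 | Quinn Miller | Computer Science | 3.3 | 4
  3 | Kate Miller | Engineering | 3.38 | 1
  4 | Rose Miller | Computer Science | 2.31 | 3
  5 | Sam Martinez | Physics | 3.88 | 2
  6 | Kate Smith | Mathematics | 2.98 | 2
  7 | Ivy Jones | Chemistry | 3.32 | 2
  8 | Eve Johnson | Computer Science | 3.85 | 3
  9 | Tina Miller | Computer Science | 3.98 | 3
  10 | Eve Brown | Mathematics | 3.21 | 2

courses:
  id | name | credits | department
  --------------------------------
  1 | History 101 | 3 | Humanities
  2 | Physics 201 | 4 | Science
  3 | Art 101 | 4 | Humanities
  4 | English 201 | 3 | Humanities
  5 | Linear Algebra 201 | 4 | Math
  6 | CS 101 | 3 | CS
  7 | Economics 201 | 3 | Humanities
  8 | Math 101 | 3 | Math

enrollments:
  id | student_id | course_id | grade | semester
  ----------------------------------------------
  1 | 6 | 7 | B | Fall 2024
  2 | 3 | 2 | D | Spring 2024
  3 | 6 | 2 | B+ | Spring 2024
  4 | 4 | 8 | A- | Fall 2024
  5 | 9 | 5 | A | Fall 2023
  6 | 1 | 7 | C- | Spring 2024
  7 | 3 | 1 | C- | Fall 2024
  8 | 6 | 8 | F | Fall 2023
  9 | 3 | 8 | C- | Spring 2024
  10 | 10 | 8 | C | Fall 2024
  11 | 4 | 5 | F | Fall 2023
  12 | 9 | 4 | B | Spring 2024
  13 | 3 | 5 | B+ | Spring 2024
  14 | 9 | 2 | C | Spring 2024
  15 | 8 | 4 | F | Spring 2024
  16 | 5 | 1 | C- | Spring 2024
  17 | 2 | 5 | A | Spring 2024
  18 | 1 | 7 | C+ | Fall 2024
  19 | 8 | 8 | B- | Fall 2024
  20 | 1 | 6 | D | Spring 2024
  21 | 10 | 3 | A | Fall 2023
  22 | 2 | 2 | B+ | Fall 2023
SELECT name, year FROM students ORDER BY year DESC LIMIT 5

Execution result:
name | year
Quinn Miller | 4
Rose Miller | 3
Eve Johnson | 3
Tina Miller | 3
Grace Martinez | 2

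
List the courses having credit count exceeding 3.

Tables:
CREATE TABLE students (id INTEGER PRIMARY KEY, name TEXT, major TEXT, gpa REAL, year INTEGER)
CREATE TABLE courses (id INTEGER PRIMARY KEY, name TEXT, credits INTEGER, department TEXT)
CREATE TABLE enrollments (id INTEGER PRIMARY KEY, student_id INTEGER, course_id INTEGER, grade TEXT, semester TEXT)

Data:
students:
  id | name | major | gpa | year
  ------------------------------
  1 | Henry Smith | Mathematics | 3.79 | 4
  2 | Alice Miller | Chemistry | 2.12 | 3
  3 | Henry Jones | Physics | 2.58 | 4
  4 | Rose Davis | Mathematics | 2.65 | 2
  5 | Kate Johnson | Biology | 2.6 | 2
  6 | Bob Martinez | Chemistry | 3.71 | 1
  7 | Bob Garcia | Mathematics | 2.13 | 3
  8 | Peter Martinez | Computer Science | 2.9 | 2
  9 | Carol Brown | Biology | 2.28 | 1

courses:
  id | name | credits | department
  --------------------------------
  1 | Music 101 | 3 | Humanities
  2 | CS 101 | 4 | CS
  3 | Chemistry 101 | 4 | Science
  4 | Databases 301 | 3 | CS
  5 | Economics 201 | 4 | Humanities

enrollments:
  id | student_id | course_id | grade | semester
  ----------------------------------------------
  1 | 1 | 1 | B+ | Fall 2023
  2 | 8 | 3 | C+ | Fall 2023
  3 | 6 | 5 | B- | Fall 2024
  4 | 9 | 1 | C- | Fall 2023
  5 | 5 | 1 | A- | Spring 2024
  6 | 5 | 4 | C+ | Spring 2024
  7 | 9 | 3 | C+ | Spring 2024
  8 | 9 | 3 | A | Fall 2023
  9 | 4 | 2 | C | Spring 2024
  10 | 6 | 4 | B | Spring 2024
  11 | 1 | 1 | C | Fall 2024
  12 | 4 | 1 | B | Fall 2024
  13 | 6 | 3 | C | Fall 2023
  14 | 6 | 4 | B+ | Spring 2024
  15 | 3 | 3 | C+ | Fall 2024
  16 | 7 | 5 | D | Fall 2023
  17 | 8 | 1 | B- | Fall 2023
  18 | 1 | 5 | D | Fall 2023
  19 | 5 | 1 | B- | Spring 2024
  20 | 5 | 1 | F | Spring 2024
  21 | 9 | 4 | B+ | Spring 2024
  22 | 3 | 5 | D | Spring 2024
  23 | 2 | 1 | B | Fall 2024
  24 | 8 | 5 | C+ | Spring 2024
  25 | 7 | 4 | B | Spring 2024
SELECT name, credits FROM courses WHERE credits > 3

Execution result:
name | credits
CS 101 | 4
Chemistry 101 | 4
Economics 201 | 4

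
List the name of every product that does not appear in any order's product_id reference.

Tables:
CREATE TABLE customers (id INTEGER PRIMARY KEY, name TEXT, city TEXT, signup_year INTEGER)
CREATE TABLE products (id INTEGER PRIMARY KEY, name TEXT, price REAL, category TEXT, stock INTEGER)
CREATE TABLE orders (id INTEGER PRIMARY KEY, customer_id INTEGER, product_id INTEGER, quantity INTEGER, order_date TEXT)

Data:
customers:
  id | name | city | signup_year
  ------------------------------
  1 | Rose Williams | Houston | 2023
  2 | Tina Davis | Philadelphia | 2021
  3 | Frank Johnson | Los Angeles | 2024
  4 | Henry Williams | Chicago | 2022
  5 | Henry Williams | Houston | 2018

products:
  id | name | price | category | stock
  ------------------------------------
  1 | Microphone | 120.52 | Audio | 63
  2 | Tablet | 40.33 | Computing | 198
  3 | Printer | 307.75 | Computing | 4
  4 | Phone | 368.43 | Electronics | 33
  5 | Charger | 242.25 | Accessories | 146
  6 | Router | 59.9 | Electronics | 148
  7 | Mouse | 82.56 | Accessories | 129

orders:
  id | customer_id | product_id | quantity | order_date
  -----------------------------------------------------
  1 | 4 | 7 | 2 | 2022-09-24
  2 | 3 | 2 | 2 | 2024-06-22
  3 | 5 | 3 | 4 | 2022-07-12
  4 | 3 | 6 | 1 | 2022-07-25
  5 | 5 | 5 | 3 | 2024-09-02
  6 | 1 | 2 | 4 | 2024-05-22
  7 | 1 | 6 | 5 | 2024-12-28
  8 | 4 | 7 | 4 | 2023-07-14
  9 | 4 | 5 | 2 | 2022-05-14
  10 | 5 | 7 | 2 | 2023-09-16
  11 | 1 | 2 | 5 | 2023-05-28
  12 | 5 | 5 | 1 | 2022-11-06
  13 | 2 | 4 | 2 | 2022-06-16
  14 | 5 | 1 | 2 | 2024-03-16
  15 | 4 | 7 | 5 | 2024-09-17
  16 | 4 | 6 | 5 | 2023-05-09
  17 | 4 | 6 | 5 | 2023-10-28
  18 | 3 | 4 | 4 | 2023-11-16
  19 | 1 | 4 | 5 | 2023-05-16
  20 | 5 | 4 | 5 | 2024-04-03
SELECT p.name FROM products p LEFT JOIN orders c ON c.product_id = p.id WHERE c.id IS NULL

Execution result:
(no rows)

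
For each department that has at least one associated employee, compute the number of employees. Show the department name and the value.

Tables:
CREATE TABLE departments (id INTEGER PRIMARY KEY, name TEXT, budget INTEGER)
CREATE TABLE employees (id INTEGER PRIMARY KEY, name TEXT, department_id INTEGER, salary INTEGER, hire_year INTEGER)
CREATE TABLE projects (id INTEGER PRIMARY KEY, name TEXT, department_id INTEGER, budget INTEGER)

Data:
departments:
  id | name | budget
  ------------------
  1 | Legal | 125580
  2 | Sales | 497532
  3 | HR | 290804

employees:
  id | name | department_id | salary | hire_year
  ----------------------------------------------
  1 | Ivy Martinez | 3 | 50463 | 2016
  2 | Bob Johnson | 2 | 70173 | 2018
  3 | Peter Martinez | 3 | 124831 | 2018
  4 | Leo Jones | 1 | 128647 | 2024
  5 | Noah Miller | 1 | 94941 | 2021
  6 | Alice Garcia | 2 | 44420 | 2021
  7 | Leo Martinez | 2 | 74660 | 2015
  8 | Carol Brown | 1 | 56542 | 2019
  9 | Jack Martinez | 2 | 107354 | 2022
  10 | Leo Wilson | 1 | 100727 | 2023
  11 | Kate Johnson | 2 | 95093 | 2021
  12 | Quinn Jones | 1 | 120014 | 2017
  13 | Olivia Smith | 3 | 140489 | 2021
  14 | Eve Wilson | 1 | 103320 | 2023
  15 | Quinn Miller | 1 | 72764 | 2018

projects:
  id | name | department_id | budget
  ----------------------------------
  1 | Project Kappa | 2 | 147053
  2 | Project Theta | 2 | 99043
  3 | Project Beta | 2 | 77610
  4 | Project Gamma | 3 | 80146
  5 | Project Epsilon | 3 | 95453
SELECT p.name, COUNT(*) AS n FROM employees c JOIN departments p ON c.department_id = p.id GROUP BY p.id, p.name

Execution result:
name | n
Legal | 7
Sales | 5
HR | 3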